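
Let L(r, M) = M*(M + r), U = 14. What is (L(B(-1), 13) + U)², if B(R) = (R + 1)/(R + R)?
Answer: 33489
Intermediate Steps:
B(R) = (1 + R)/(2*R) (B(R) = (1 + R)/((2*R)) = (1 + R)*(1/(2*R)) = (1 + R)/(2*R))
(L(B(-1), 13) + U)² = (13*(13 + (½)*(1 - 1)/(-1)) + 14)² = (13*(13 + (½)*(-1)*0) + 14)² = (13*(13 + 0) + 14)² = (13*13 + 14)² = (169 + 14)² = 183² = 33489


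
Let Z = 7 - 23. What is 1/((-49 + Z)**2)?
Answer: 1/4225 ≈ 0.00023669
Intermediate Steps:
Z = -16
1/((-49 + Z)**2) = 1/((-49 - 16)**2) = 1/((-65)**2) = 1/4225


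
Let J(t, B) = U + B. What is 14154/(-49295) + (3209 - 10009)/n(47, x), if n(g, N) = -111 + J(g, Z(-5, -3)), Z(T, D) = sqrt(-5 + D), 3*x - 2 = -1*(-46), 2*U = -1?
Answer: 148797558806/2452968495 + 54400*I*sqrt(2)/49761 ≈ 60.66 + 1.5461*I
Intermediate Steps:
U = -1/2 (U = (1/2)*(-1) = -1/2 ≈ -0.50000)
x = 16 (x = 2/3 + (-1*(-46))/3 = 2/3 + (1/3)*46 = 2/3 + 46/3 = 16)
J(t, B) = -1/2 + B
n(g, N) = -223/2 + 2*I*sqrt(2) (n(g, N) = -111 + (-1/2 + sqrt(-5 - 3)) = -111 + (-1/2 + sqrt(-8)) = -111 + (-1/2 + 2*I*sqrt(2)) = -223/2 + 2*I*sqrt(2))
14154/(-49295) + (3209 - 10009)/n(47, x) = 14154/(-49295) + (3209 - 10009)/(-223/2 + 2*I*sqrt(2)) = 14154*(-1/49295) - 6800/(-223/2 + 2*I*sqrt(2)) = -14154/49295 - 6800/(-223/2 + 2*I*sqrt(2))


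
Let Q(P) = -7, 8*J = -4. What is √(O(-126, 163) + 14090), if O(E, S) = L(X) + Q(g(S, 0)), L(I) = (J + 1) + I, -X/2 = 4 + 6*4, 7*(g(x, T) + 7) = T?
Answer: √56110/2 ≈ 118.44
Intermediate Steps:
J = -½ (J = (⅛)*(-4) = -½ ≈ -0.50000)
g(x, T) = -7 + T/7
X = -56 (X = -2*(4 + 6*4) = -2*(4 + 24) = -2*28 = -56)
L(I) = ½ + I (L(I) = (-½ + 1) + I = ½ + I)
O(E, S) = -125/2 (O(E, S) = (½ - 56) - 7 = -111/2 - 7 = -125/2)
√(O(-126, 163) + 14090) = √(-125/2 + 14090) = √(28055/2) = √56110/2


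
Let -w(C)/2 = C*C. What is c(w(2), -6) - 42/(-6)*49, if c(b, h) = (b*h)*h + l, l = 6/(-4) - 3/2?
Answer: 52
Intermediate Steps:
w(C) = -2*C² (w(C) = -2*C*C = -2*C²)
l = -3 (l = 6*(-¼) - 3*½ = -3/2 - 3/2 = -3)
c(b, h) = -3 + b*h² (c(b, h) = (b*h)*h - 3 = b*h² - 3 = -3 + b*h²)
c(w(2), -6) - 42/(-6)*49 = (-3 - 2*2²*(-6)²) - 42/(-6)*49 = (-3 - 2*4*36) - 42*(-⅙)*49 = (-3 - 8*36) + 7*49 = (-3 - 288) + 343 = -291 + 343 = 52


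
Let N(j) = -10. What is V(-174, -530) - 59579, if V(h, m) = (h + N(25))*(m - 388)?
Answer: 109333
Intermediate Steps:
V(h, m) = (-388 + m)*(-10 + h) (V(h, m) = (h - 10)*(m - 388) = (-10 + h)*(-388 + m) = (-388 + m)*(-10 + h))
V(-174, -530) - 59579 = (3880 - 388*(-174) - 10*(-530) - 174*(-530)) - 59579 = (3880 + 67512 + 5300 + 92220) - 59579 = 168912 - 59579 = 109333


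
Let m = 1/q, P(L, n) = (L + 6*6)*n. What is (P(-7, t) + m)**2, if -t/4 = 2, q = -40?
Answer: 86136961/1600 ≈ 53836.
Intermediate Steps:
t = -8 (t = -4*2 = -8)
P(L, n) = n*(36 + L) (P(L, n) = (L + 36)*n = (36 + L)*n = n*(36 + L))
m = -1/40 (m = 1/(-40) = -1/40 ≈ -0.025000)
(P(-7, t) + m)**2 = (-8*(36 - 7) - 1/40)**2 = (-8*29 - 1/40)**2 = (-232 - 1/40)**2 = (-9281/40)**2 = 86136961/1600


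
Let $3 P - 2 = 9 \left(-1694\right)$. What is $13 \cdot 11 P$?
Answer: $- \frac{2179892}{3} \approx -7.2663 \cdot 10^{5}$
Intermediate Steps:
$P = - \frac{15244}{3}$ ($P = \frac{2}{3} + \frac{9 \left(-1694\right)}{3} = \frac{2}{3} + \frac{1}{3} \left(-15246\right) = \frac{2}{3} - 5082 = - \frac{15244}{3} \approx -5081.3$)
$13 \cdot 11 P = 13 \cdot 11 \left(- \frac{15244}{3}\right) = 143 \left(- \frac{15244}{3}\right) = - \frac{2179892}{3}$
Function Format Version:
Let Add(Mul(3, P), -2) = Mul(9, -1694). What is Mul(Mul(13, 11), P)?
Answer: Rational(-2179892, 3) ≈ -7.2663e+5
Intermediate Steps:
P = Rational(-15244, 3) (P = Add(Rational(2, 3), Mul(Rational(1, 3), Mul(9, -1694))) = Add(Rational(2, 3), Mul(Rational(1, 3), -15246)) = Add(Rational(2, 3), -5082) = Rational(-15244, 3) ≈ -5081.3)
Mul(Mul(13, 11), P) = Mul(Mul(13, 11), Rational(-15244, 3)) = Mul(143, Rational(-15244, 3)) = Rational(-2179892, 3)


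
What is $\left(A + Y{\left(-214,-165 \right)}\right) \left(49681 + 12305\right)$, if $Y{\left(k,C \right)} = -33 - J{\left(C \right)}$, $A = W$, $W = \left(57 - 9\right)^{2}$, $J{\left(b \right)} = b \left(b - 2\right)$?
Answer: $-1567254024$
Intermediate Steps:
$J{\left(b \right)} = b \left(-2 + b\right)$
$W = 2304$ ($W = 48^{2} = 2304$)
$A = 2304$
$Y{\left(k,C \right)} = -33 - C \left(-2 + C\right)$
$\left(A + Y{\left(-214,-165 \right)}\right) \left(49681 + 12305\right) = \left(2304 - \left(33 - 165 \left(-2 - 165\right)\right)\right) \left(49681 + 12305\right) = \left(2304 - \left(33 - -27555\right)\right) 61986 = \left(2304 - 27588\right) 61986 = \left(-25284\right) 61986 = -1567254024$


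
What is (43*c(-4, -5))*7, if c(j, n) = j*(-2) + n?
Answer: 903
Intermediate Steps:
c(j, n) = n - 2*j (c(j, n) = -2*j + n = n - 2*j)
(43*c(-4, -5))*7 = (43*(-5 - 2*(-4)))*7 = (43*(-5 + 8))*7 = (43*3)*7 = 129*7 = 903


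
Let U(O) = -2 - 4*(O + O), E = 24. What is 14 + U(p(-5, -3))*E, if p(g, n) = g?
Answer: 926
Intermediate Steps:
U(O) = -2 - 8*O
14 + U(p(-5, -3))*E = 14 + (-2 - 8*(-5))*24 = 14 + (-2 + 40)*24 = 14 + 38*24 = 14 + 912 = 926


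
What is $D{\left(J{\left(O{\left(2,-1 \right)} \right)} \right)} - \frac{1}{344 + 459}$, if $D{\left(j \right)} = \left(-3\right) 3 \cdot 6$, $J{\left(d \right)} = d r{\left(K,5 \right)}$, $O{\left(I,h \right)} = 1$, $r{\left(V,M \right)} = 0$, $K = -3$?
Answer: $- \frac{43363}{803} \approx -54.001$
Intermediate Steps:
$J{\left(d \right)} = 0$ ($J{\left(d \right)} = d 0 = 0$)
$D{\left(j \right)} = -54$ ($D{\left(j \right)} = \left(-9\right) 6 = -54$)
$D{\left(J{\left(O{\left(2,-1 \right)} \right)} \right)} - \frac{1}{344 + 459} = -54 - \frac{1}{344 + 459} = -54 - \frac{1}{803} = - \frac{43363}{803}$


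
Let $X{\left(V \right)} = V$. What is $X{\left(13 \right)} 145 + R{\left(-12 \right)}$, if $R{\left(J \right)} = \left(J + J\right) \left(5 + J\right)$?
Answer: $2053$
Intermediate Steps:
$R{\left(J \right)} = 2 J \left(5 + J\right)$
$X{\left(13 \right)} 145 + R{\left(-12 \right)} = 13 \cdot 145 + 2 \left(-12\right) \left(5 - 12\right) = 1885 + 2 \left(-12\right) \left(-7\right) = 1885 + 168 = 2053$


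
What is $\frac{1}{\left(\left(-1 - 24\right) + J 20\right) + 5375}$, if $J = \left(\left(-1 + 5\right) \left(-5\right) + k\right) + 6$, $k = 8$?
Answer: $\frac{1}{5230} \approx 0.0001912$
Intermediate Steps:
$J = -6$ ($J = \left(\left(-1 + 5\right) \left(-5\right) + 8\right) + 6 = \left(4 \left(-5\right) + 8\right) + 6 = \left(-20 + 8\right) + 6 = -12 + 6 = -6$)
$\frac{1}{\left(\left(-1 - 24\right) + J 20\right) + 5375} = \frac{1}{\left(\left(-1 - 24\right) - 120\right) + 5375} = \frac{1}{\left(-25 - 120\right) + 5375} = \frac{1}{-145 + 5375} = \frac{1}{5230}$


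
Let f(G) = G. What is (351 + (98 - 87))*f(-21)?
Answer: -7602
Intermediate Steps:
(351 + (98 - 87))*f(-21) = (351 + (98 - 87))*(-21) = (351 + 11)*(-21) = 362*(-21) = -7602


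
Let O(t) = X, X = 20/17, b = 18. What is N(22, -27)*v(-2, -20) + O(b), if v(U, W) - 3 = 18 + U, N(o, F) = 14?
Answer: 4542/17 ≈ 267.18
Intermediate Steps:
v(U, W) = 21 + U (v(U, W) = 3 + (18 + U) = 21 + U)
X = 20/17 (X = 20*(1/17) = 20/17 ≈ 1.1765)
O(t) = 20/17
N(22, -27)*v(-2, -20) + O(b) = 14*(21 - 2) + 20/17 = 14*19 + 20/17 = 266 + 20/17 = 4542/17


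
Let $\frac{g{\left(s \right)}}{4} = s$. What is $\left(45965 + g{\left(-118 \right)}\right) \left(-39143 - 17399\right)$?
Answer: $-2572265206$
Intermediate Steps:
$g{\left(s \right)} = 4 s$
$\left(45965 + g{\left(-118 \right)}\right) \left(-39143 - 17399\right) = \left(45965 + 4 \left(-118\right)\right) \left(-39143 - 17399\right) = \left(45965 - 472\right) \left(-56542\right) = 45493 \left(-56542\right) = -2572265206$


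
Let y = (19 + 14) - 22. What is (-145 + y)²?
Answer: 17956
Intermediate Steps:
y = 11 (y = 33 - 22 = 11)
(-145 + y)² = (-145 + 11)² = (-134)² = 17956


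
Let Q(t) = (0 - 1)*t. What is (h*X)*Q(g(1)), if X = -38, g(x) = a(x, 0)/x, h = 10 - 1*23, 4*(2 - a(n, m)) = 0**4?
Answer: -988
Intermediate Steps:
a(n, m) = 2 (a(n, m) = 2 - 1/4*0**4 = 2 - 1/4*0 = 2 + 0 = 2)
h = -13 (h = 10 - 23 = -13)
g(x) = 2/x
Q(t) = -t
(h*X)*Q(g(1)) = (-13*(-38))*(-2/1) = 494*(-2) = -988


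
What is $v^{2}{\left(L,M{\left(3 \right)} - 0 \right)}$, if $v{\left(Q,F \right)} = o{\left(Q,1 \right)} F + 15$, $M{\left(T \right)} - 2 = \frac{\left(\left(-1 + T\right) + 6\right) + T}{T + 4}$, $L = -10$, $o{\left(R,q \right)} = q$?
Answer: $\frac{16900}{49} \approx 344.9$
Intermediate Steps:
$M{\left(T \right)} = 2 + \frac{5 + 2 T}{4 + T}$ ($M{\left(T \right)} = 2 + \frac{\left(\left(-1 + T\right) + 6\right) + T}{T + 4} = 2 + \frac{\left(5 + T\right) + T}{4 + T} = 2 + \frac{5 + 2 T}{4 + T}$)
$v{\left(Q,F \right)} = 15 + F$ ($v{\left(Q,F \right)} = 1 F + 15 = F + 15 = 15 + F$)
$v^{2}{\left(L,M{\left(3 \right)} - 0 \right)} = \left(15 + \left(\frac{13 + 4 \cdot 3}{4 + 3} - 0\right)\right)^{2} = \left(15 + \left(\frac{13 + 12}{7} + 0\right)\right)^{2} = \left(15 + \left(\frac{1}{7} \cdot 25 + 0\right)\right)^{2} = \left(15 + \left(\frac{25}{7} + 0\right)\right)^{2} = \left(15 + \frac{25}{7}\right)^{2} = \left(\frac{130}{7}\right)^{2} = \frac{16900}{49}$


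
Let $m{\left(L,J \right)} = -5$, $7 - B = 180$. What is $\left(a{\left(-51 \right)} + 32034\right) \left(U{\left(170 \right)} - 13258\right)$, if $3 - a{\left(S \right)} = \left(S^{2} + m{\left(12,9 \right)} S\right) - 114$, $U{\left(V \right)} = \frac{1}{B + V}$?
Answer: $-388402875$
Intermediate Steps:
$B = -173$ ($B = 7 - 180 = -173$)
$U{\left(V \right)} = \frac{1}{-173 + V}$
$a{\left(S \right)} = 117 - S^{2} + 5 S$ ($a{\left(S \right)} = 3 - \left(\left(S^{2} - 5 S\right) - 114\right) = 3 - \left(-114 + S^{2} - 5 S\right) = 3 + \left(114 - S^{2} + 5 S\right) = 117 - S^{2} + 5 S$)
$\left(a{\left(-51 \right)} + 32034\right) \left(U{\left(170 \right)} - 13258\right) = \left(\left(117 - \left(-51\right)^{2} + 5 \left(-51\right)\right) + 32034\right) \left(\frac{1}{-173 + 170} - 13258\right) = \left(\left(117 - 2601 - 255\right) + 32034\right) \left(\frac{1}{-3} - 13258\right) = \left(\left(117 - 2601 - 255\right) + 32034\right) \left(- \frac{1}{3} - 13258\right) = \left(-2739 + 32034\right) \left(- \frac{39775}{3}\right) = 29295 \left(- \frac{39775}{3}\right) = -388402875$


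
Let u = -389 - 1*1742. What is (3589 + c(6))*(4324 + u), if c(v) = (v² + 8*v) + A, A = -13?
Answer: 8026380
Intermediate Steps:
u = -2131 (u = -389 - 1742 = -2131)
c(v) = -13 + v² + 8*v (c(v) = (v² + 8*v) - 13 = -13 + v² + 8*v)
(3589 + c(6))*(4324 + u) = (3589 + (-13 + 6² + 8*6))*(4324 - 2131) = (3589 + (-13 + 36 + 48))*2193 = (3589 + 71)*2193 = 3660*2193 = 8026380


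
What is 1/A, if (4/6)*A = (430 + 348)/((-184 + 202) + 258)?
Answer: 92/389 ≈ 0.23650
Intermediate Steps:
A = 389/92 (A = 3*((430 + 348)/((-184 + 202) + 258))/2 = 3*(778/(18 + 258))/2 = 3*(778/276)/2 = 3*(778*(1/276))/2 = (3/2)*(389/138) = 389/92 ≈ 4.2283)
1/A = 1/(389/92) = 92/389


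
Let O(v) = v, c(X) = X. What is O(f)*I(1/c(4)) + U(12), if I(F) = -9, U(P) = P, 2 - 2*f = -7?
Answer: -57/2 ≈ -28.500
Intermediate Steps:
f = 9/2 (f = 1 - ½*(-7) = 1 + 7/2 = 9/2 ≈ 4.5000)
O(f)*I(1/c(4)) + U(12) = (9/2)*(-9) + 12 = -81/2 + 12 = -57/2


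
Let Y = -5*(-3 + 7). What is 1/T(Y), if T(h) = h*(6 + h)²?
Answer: -1/3920 ≈ -0.00025510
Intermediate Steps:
Y = -20 (Y = -5*4 = -20)
1/T(Y) = 1/(-20*(6 - 20)²) = 1/(-20*(-14)²) = 1/(-20*196) = 1/(-3920) = -1/3920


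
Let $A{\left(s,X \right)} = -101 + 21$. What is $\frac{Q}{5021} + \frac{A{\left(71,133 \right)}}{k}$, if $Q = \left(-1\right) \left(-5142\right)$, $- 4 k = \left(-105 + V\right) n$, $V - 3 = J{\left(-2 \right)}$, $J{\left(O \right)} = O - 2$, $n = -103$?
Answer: $\frac{28873538}{27409639} \approx 1.0534$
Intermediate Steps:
$J{\left(O \right)} = -2 + O$ ($J{\left(O \right)} = O - 2 = -2 + O$)
$A{\left(s,X \right)} = -80$
$V = -1$ ($V = 3 - 4 = -1$)
$k = - \frac{5459}{2}$ ($k = - \frac{\left(-105 - 1\right) \left(-103\right)}{4} = - \frac{\left(-106\right) \left(-103\right)}{4} = \left(- \frac{1}{4}\right) 10918 = - \frac{5459}{2} \approx -2729.5$)
$Q = 5142$
$\frac{Q}{5021} + \frac{A{\left(71,133 \right)}}{k} = \frac{5142}{5021} - \frac{80}{- \frac{5459}{2}} = 5142 \cdot \frac{1}{5021} - - \frac{160}{5459} = \frac{5142}{5021} + \frac{160}{5459} = \frac{28873538}{27409639}$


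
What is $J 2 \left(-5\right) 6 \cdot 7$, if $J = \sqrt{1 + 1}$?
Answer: $- 420 \sqrt{2} \approx -593.97$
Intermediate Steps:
$J = \sqrt{2} \approx 1.4142$
$J 2 \left(-5\right) 6 \cdot 7 = \sqrt{2} \cdot 2 \left(-5\right) 6 \cdot 7 = \sqrt{2} \left(\left(-10\right) 6\right) 7 = \sqrt{2} \left(-60\right) 7 = - 60 \sqrt{2} \cdot 7 = - 420 \sqrt{2}$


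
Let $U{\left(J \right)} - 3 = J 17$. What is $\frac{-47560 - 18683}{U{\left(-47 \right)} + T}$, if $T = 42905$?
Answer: $- \frac{66243}{42109} \approx -1.5731$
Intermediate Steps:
$U{\left(J \right)} = 3 + 17 J$ ($U{\left(J \right)} = 3 + J 17 = 3 + 17 J$)
$\frac{-47560 - 18683}{U{\left(-47 \right)} + T} = \frac{-47560 - 18683}{\left(3 + 17 \left(-47\right)\right) + 42905} = - \frac{66243}{\left(3 - 799\right) + 42905} = - \frac{66243}{-796 + 42905} = - \frac{66243}{42109}$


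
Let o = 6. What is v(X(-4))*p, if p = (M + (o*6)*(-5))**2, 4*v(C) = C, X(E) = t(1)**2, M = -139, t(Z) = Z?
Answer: 101761/4 ≈ 25440.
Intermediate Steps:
X(E) = 1 (X(E) = 1**2 = 1)
v(C) = C/4
p = 101761 (p = (-139 + (6*6)*(-5))**2 = (-139 + 36*(-5))**2 = (-139 - 180)**2 = (-319)**2 = 101761)
v(X(-4))*p = ((1/4)*1)*101761 = (1/4)*101761 = 101761/4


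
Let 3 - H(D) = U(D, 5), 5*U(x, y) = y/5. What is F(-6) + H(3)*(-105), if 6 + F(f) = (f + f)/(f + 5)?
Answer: -288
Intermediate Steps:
U(x, y) = y/25 (U(x, y) = (y/5)/5 = y/25)
H(D) = 14/5 (H(D) = 3 - 5/25 = 3 - 1*⅕ = 3 - ⅕ = 14/5)
F(f) = -6 + 2*f/(5 + f) (F(f) = -6 + (f + f)/(f + 5) = -6 + (2*f)/(5 + f) = -6 + 2*f/(5 + f))
F(-6) + H(3)*(-105) = 2*(-15 - 2*(-6))/(5 - 6) + (14/5)*(-105) = 2*(-15 + 12)/(-1) - 294 = 2*(-1)*(-3) - 294 = 6 - 294 = -288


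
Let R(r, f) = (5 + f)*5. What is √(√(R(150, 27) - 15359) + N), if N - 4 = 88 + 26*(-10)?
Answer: √(-168 + I*√15199) ≈ 4.4934 + 13.718*I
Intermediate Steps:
R(r, f) = 25 + 5*f
N = -168 (N = 4 + (88 + 26*(-10)) = 4 + (88 - 260) = 4 - 172 = -168)
√(√(R(150, 27) - 15359) + N) = √(√((25 + 5*27) - 15359) - 168) = √(√((25 + 135) - 15359) - 168) = √(√(160 - 15359) - 168) = √(√(-15199) - 168) = √(I*√15199 - 168) = √(-168 + I*√15199)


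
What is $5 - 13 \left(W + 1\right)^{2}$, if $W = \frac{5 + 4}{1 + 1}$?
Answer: $- \frac{1553}{4} \approx -388.25$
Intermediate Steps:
$W = \frac{9}{2} \approx 4.5$
$5 - 13 \left(W + 1\right)^{2} = 5 - 13 \left(\frac{9}{2} + 1\right)^{2} = 5 - 13 \left(\frac{11}{2}\right)^{2} = 5 - \frac{1573}{4} = - \frac{1553}{4}$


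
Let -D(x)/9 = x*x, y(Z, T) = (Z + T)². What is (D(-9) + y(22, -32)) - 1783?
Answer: -2412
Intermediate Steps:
y(Z, T) = (T + Z)²
D(x) = -9*x² (D(x) = -9*x*x = -9*x²)
(D(-9) + y(22, -32)) - 1783 = (-9*(-9)² + (-32 + 22)²) - 1783 = (-9*81 + (-10)²) - 1783 = (-729 + 100) - 1783 = -629 - 1783 = -2412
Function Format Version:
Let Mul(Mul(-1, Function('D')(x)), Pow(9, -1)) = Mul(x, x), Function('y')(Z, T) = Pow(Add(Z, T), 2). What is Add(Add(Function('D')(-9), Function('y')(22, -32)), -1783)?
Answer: -2412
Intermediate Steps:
Function('y')(Z, T) = Pow(Add(T, Z), 2)
Function('D')(x) = Mul(-9, Pow(x, 2)) (Function('D')(x) = Mul(-9, Mul(x, x)) = Mul(-9, Pow(x, 2)))
Add(Add(Function('D')(-9), Function('y')(22, -32)), -1783) = Add(Add(Mul(-9, Pow(-9, 2)), Pow(Add(-32, 22), 2)), -1783) = Add(Add(Mul(-9, 81), Pow(-10, 2)), -1783) = Add(Add(-729, 100), -1783) = Add(-629, -1783) = -2412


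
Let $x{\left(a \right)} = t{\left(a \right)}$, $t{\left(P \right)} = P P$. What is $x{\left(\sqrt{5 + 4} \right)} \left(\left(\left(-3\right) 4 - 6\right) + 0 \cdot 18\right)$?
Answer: $-162$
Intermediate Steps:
$t{\left(P \right)} = P^{2}$
$x{\left(a \right)} = a^{2}$
$x{\left(\sqrt{5 + 4} \right)} \left(\left(\left(-3\right) 4 - 6\right) + 0 \cdot 18\right) = \left(\sqrt{5 + 4}\right)^{2} \left(\left(\left(-3\right) 4 - 6\right) + 0 \cdot 18\right) = \left(\sqrt{9}\right)^{2} \left(\left(-12 - 6\right) + 0\right) = 3^{2} \left(-18 + 0\right) = 9 \left(-18\right) = -162$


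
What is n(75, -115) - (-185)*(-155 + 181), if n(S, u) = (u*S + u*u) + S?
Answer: 9485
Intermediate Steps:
n(S, u) = S + u**2 + S*u (n(S, u) = (S*u + u**2) + S = (u**2 + S*u) + S = S + u**2 + S*u)
n(75, -115) - (-185)*(-155 + 181) = (75 + (-115)**2 + 75*(-115)) - (-185)*(-155 + 181) = (75 + 13225 - 8625) - (-185)*26 = 4675 - 1*(-4810) = 4675 + 4810 = 9485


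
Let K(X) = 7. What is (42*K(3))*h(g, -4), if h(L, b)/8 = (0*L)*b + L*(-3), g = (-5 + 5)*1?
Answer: 0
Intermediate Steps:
g = 0 (g = 0*1 = 0)
h(L, b) = -24*L (h(L, b) = 8*((0*L)*b + L*(-3)) = 8*(0*b - 3*L) = 8*(0 - 3*L) = 8*(-3*L) = -24*L)
(42*K(3))*h(g, -4) = (42*7)*(-24*0) = 294*0 = 0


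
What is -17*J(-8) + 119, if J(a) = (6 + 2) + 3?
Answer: -68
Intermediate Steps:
J(a) = 11 (J(a) = 8 + 3 = 11)
-17*J(-8) + 119 = -17*11 + 119 = -187 + 119 = -68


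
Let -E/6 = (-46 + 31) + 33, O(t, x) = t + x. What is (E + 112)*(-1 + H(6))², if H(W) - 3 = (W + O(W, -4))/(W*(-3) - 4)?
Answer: 1296/121 ≈ 10.711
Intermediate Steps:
E = -108 (E = -6*((-46 + 31) + 33) = -6*(-15 + 33) = -6*18 = -108)
H(W) = 3 + (-4 + 2*W)/(-4 - 3*W) (H(W) = 3 + (W + (W - 4))/(W*(-3) - 4) = 3 + (W + (-4 + W))/(-3*W - 4) = 3 + (-4 + 2*W)/(-4 - 3*W))
(E + 112)*(-1 + H(6))² = (-108 + 112)*(-1 + (16 + 7*6)/(4 + 3*6))² = 4*(-1 + (16 + 42)/(4 + 18))² = 4*(-1 + 58/22)² = 4*(-1 + (1/22)*58)² = 4*(-1 + 29/11)² = 4*(18/11)² = 4*(324/121) = 1296/121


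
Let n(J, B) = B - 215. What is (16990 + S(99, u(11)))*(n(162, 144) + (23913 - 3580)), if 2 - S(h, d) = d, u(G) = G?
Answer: 344069022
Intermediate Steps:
S(h, d) = 2 - d
n(J, B) = -215 + B
(16990 + S(99, u(11)))*(n(162, 144) + (23913 - 3580)) = (16990 + (2 - 1*11))*((-215 + 144) + (23913 - 3580)) = (16990 + (2 - 11))*(-71 + 20333) = (16990 - 9)*20262 = 16981*20262 = 344069022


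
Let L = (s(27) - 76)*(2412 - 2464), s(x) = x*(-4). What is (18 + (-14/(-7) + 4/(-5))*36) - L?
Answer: -47534/5 ≈ -9506.8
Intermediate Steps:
s(x) = -4*x
L = 9568 (L = (-4*27 - 76)*(2412 - 2464) = (-108 - 76)*(-52) = -184*(-52) = 9568)
(18 + (-14/(-7) + 4/(-5))*36) - L = (18 + (-14/(-7) + 4/(-5))*36) - 1*9568 = (18 + (-14*(-⅐) + 4*(-⅕))*36) - 9568 = (18 + (2 - ⅘)*36) - 9568 = (18 + (6/5)*36) - 9568 = (18 + 216/5) - 9568 = 306/5 - 9568 = -47534/5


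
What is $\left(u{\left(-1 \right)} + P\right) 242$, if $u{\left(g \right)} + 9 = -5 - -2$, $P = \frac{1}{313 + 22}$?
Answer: $- \frac{972598}{335} \approx -2903.3$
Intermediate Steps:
$P = \frac{1}{335} \approx 0.0029851$
$u{\left(g \right)} = -12$ ($u{\left(g \right)} = -9 - 3 = -12$)
$\left(u{\left(-1 \right)} + P\right) 242 = \left(-12 + \frac{1}{335}\right) 242 = \left(- \frac{4019}{335}\right) 242 = - \frac{972598}{335}$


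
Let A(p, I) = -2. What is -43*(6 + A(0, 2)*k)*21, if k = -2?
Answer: -9030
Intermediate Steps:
-43*(6 + A(0, 2)*k)*21 = -43*(6 - 2*(-2))*21 = -43*(6 + 4)*21 = -43*10*21 = -430*21 = -9030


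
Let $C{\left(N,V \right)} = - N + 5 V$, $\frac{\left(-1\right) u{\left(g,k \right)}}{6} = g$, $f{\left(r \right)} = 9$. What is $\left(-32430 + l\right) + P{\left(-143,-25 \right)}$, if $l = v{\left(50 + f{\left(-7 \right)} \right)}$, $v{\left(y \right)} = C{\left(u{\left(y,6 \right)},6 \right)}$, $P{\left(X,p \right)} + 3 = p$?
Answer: $-32074$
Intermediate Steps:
$u{\left(g,k \right)} = - 6 g$
$P{\left(X,p \right)} = -3 + p$
$v{\left(y \right)} = 30 + 6 y$ ($v{\left(y \right)} = - \left(-6\right) y + 5 \cdot 6 = 6 y + 30 = 30 + 6 y$)
$l = 384$ ($l = 30 + 6 \left(50 + 9\right) = 30 + 6 \cdot 59 = 30 + 354 = 384$)
$\left(-32430 + l\right) + P{\left(-143,-25 \right)} = \left(-32430 + 384\right) - 28 = -32046 - 28 = -32074$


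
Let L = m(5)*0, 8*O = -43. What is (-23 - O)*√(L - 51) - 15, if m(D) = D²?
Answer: -15 - 141*I*√51/8 ≈ -15.0 - 125.87*I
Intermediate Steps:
O = -43/8 (O = (⅛)*(-43) = -43/8 ≈ -5.3750)
L = 0 (L = 5²*0 = 25*0 = 0)
(-23 - O)*√(L - 51) - 15 = (-23 - 1*(-43/8))*√(0 - 51) - 15 = (-23 + 43/8)*√(-51) - 15 = -141*I*√51/8 - 15 = -15 - 141*I*√51/8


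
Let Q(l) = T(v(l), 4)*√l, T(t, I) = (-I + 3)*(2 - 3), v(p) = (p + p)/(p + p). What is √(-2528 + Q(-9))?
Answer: √(-2528 + 3*I) ≈ 0.0298 + 50.279*I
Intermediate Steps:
v(p) = 1 (v(p) = (2*p)/((2*p)) = (2*p)*(1/(2*p)) = 1)
T(t, I) = -3 + I (T(t, I) = (3 - I)*(-1) = -3 + I)
Q(l) = √l (Q(l) = (-3 + 4)*√l = 1*√l = √l)
√(-2528 + Q(-9)) = √(-2528 + √(-9)) = √(-2528 + 3*I)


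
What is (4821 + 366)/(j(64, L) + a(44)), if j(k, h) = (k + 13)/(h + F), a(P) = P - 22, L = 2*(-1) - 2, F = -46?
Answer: 86450/341 ≈ 253.52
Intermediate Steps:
L = -4 (L = -2 - 2 = -4)
a(P) = -22 + P
j(k, h) = (13 + k)/(-46 + h) (j(k, h) = (k + 13)/(h - 46) = (13 + k)/(-46 + h))
(4821 + 366)/(j(64, L) + a(44)) = (4821 + 366)/((13 + 64)/(-46 - 4) + (-22 + 44)) = 5187/(77/(-50) + 22) = 5187/(-1/50*77 + 22) = 5187/(-77/50 + 22) = 5187/(1023/50) = 5187*(50/1023) = 86450/341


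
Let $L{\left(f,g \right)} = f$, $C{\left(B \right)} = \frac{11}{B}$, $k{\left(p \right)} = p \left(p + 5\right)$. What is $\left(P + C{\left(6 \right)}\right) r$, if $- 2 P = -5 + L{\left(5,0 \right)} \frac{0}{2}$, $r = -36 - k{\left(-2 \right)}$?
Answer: $-130$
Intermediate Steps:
$k{\left(p \right)} = p \left(5 + p\right)$
$r = -30$ ($r = -36 - - 2 \left(5 - 2\right) = -36 - \left(-2\right) 3 = -36 - -6 = -36 + 6 = -30$)
$P = \frac{5}{2}$ ($P = - \frac{-5 + 5 \cdot \frac{0}{2}}{2} = - \frac{-5 + 5 \cdot 0 \cdot \frac{1}{2}}{2} = - \frac{-5 + 5 \cdot 0}{2} = - \frac{-5 + 0}{2} = \left(- \frac{1}{2}\right) \left(-5\right) = \frac{5}{2} \approx 2.5$)
$\left(P + C{\left(6 \right)}\right) r = \left(\frac{5}{2} + \frac{11}{6}\right) \left(-30\right) = \frac{13}{3} \left(-30\right) = -130$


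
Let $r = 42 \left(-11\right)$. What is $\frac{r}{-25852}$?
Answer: $\frac{231}{12926} \approx 0.017871$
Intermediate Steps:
$r = -462$
$\frac{r}{-25852} = - \frac{462}{-25852} = \left(-462\right) \left(- \frac{1}{25852}\right) = \frac{231}{12926}$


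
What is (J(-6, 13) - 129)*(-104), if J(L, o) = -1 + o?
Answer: 12168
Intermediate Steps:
(J(-6, 13) - 129)*(-104) = ((-1 + 13) - 129)*(-104) = (12 - 129)*(-104) = -117*(-104) = 12168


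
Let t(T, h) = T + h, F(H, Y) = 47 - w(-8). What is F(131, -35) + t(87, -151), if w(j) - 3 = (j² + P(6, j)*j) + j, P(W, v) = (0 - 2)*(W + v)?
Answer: -44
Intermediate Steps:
P(W, v) = -2*W - 2*v (P(W, v) = -2*(W + v) = -2*W - 2*v)
w(j) = 3 + j + j² + j*(-12 - 2*j) (w(j) = 3 + ((j² + (-2*6 - 2*j)*j) + j) = 3 + ((j² + (-12 - 2*j)*j) + j) = 3 + ((j² + j*(-12 - 2*j)) + j) = 3 + (j + j² + j*(-12 - 2*j)) = 3 + j + j² + j*(-12 - 2*j))
F(H, Y) = 20 (F(H, Y) = 47 - (3 - 1*(-8)² - 11*(-8)) = 47 - (3 - 1*64 + 88) = 47 - (3 - 64 + 88) = 47 - 1*27 = 47 - 27 = 20)
F(131, -35) + t(87, -151) = 20 + (87 - 151) = 20 - 64 = -44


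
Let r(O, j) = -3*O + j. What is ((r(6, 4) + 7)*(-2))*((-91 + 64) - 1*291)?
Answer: -4452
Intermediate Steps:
r(O, j) = j - 3*O
((r(6, 4) + 7)*(-2))*((-91 + 64) - 1*291) = (((4 - 3*6) + 7)*(-2))*((-91 + 64) - 1*291) = (((4 - 18) + 7)*(-2))*(-27 - 291) = ((-14 + 7)*(-2))*(-318) = -7*(-2)*(-318) = 14*(-318) = -4452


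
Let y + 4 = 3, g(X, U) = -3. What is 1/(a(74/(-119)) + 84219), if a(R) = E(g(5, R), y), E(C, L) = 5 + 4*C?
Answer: 1/84212 ≈ 1.1875e-5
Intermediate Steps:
y = -1 (y = -4 + 3 = -1)
a(R) = -7 (a(R) = 5 + 4*(-3) = 5 - 12 = -7)
1/(a(74/(-119)) + 84219) = 1/(-7 + 84219) = 1/84212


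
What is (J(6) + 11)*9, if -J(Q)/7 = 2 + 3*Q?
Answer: -1161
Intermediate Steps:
J(Q) = -14 - 21*Q (J(Q) = -7*(2 + 3*Q) = -14 - 21*Q)
(J(6) + 11)*9 = ((-14 - 21*6) + 11)*9 = ((-14 - 126) + 11)*9 = (-140 + 11)*9 = -129*9 = -1161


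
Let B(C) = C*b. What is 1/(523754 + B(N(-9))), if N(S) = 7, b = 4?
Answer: 1/523782 ≈ 1.9092e-6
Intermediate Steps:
B(C) = 4*C (B(C) = C*4 = 4*C)
1/(523754 + B(N(-9))) = 1/(523754 + 4*7) = 1/(523754 + 28) = 1/523782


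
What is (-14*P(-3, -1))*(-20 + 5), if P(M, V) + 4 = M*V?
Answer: -210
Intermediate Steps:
P(M, V) = -4 + M*V
(-14*P(-3, -1))*(-20 + 5) = (-14*(-4 - 3*(-1)))*(-20 + 5) = -14*(-4 + 3)*(-15) = -14*(-1)*(-15) = 14*(-15) = -210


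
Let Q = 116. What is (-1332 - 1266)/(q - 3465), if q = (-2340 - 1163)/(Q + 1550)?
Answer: 4328268/5776193 ≈ 0.74933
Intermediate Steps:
q = -3503/1666 (q = (-2340 - 1163)/(116 + 1550) = -3503/1666 ≈ -2.1026)
(-1332 - 1266)/(q - 3465) = (-1332 - 1266)/(-3503/1666 - 3465) = -2598/(-5776193/1666) = -2598*(-1666/5776193) = 4328268/5776193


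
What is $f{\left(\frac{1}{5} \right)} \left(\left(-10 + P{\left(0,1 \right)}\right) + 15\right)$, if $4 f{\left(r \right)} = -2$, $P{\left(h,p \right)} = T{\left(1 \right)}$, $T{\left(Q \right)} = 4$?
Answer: $- \frac{9}{2} \approx -4.5$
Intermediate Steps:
$P{\left(h,p \right)} = 4$
$f{\left(r \right)} = - \frac{1}{2}$ ($f{\left(r \right)} = \frac{1}{4} \left(-2\right) = - \frac{1}{2}$)
$f{\left(\frac{1}{5} \right)} \left(\left(-10 + P{\left(0,1 \right)}\right) + 15\right) = - \frac{\left(-10 + 4\right) + 15}{2} = - \frac{-6 + 15}{2} = \left(- \frac{1}{2}\right) 9 = - \frac{9}{2}$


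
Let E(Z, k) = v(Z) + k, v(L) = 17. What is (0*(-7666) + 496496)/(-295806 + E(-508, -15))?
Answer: -124124/73951 ≈ -1.6785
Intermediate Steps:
E(Z, k) = 17 + k
(0*(-7666) + 496496)/(-295806 + E(-508, -15)) = (0*(-7666) + 496496)/(-295806 + (17 - 15)) = (0 + 496496)/(-295806 + 2) = 496496/(-295804) = 496496*(-1/295804) = -124124/73951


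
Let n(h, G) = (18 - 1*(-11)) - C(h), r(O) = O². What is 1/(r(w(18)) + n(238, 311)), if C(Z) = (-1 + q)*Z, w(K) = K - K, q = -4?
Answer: 1/1219 ≈ 0.00082034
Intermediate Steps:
w(K) = 0
C(Z) = -5*Z (C(Z) = (-1 - 4)*Z = -5*Z)
n(h, G) = 29 + 5*h (n(h, G) = (18 - 1*(-11)) - (-5)*h = (18 + 11) + 5*h = 29 + 5*h)
1/(r(w(18)) + n(238, 311)) = 1/(0² + (29 + 5*238)) = 1/(0 + (29 + 1190)) = 1/(0 + 1219) = 1/1219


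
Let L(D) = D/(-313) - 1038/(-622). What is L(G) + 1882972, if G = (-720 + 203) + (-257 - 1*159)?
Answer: 183294596006/97343 ≈ 1.8830e+6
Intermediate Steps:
G = -933 (G = -517 + (-257 - 159) = -517 - 416 = -933)
L(D) = 519/311 - D/313 (L(D) = D*(-1/313) - 1038*(-1/622) = -D/313 + 519/311 = 519/311 - D/313)
L(G) + 1882972 = (519/311 - 1/313*(-933)) + 1882972 = (519/311 + 933/313) + 1882972 = 452610/97343 + 1882972 = 183294596006/97343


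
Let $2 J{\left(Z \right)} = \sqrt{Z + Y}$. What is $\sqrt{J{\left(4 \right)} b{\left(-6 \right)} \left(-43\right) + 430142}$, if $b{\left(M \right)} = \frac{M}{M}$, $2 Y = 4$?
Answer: $\frac{\sqrt{1720568 - 86 \sqrt{6}}}{2} \approx 655.81$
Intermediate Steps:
$Y = 2$ ($Y = \frac{1}{2} \cdot 4 = 2$)
$J{\left(Z \right)} = \frac{\sqrt{2 + Z}}{2}$ ($J{\left(Z \right)} = \frac{\sqrt{Z + 2}}{2} = \frac{\sqrt{2 + Z}}{2}$)
$b{\left(M \right)} = 1$
$\sqrt{J{\left(4 \right)} b{\left(-6 \right)} \left(-43\right) + 430142} = \sqrt{\frac{\sqrt{2 + 4}}{2} \cdot 1 \left(-43\right) + 430142} = \sqrt{\frac{\sqrt{6}}{2} \cdot 1 \left(-43\right) + 430142} = \sqrt{\frac{\sqrt{6}}{2} \left(-43\right) + 430142} = \sqrt{- \frac{43 \sqrt{6}}{2} + 430142} = \sqrt{430142 - \frac{43 \sqrt{6}}{2}}$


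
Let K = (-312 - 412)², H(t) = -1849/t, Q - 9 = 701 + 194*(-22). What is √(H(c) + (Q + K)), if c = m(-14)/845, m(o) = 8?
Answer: 3*√578342/4 ≈ 570.37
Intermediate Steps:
Q = -3558 (Q = 9 + (701 + 194*(-22)) = 9 + (701 - 4268) = 9 - 3567 = -3558)
c = 8/845 ≈ 0.0094675
K = 524176 (K = (-724)² = 524176)
√(H(c) + (Q + K)) = √(-1849/8/845 + (-3558 + 524176)) = √(-1849*845/8 + 520618) = √(-1562405/8 + 520618) = √(2602539/8) = 3*√578342/4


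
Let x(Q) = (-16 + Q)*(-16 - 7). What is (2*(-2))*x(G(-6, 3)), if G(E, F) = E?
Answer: -2024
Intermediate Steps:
x(Q) = 368 - 23*Q (x(Q) = (-16 + Q)*(-23) = 368 - 23*Q)
(2*(-2))*x(G(-6, 3)) = (2*(-2))*(368 - 23*(-6)) = -4*(368 + 138) = -4*506 = -2024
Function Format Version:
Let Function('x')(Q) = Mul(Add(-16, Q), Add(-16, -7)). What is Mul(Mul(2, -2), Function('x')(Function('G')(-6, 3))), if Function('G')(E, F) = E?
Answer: -2024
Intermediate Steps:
Function('x')(Q) = Add(368, Mul(-23, Q)) (Function('x')(Q) = Mul(Add(-16, Q), -23) = Add(368, Mul(-23, Q)))
Mul(Mul(2, -2), Function('x')(Function('G')(-6, 3))) = Mul(Mul(2, -2), Add(368, Mul(-23, -6))) = Mul(-4, Add(368, 138)) = Mul(-4, 506) = -2024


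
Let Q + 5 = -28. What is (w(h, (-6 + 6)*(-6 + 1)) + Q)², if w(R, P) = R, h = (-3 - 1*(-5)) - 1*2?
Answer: 1089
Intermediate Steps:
h = 0 (h = (-3 + 5) - 2 = 2 - 2 = 0)
Q = -33 (Q = -5 - 28 = -33)
(w(h, (-6 + 6)*(-6 + 1)) + Q)² = (0 - 33)² = (-33)² = 1089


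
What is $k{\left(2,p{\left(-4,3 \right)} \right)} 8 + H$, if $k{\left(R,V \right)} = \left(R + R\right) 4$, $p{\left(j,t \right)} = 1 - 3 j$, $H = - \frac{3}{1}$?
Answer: $125$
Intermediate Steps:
$H = -3$ ($H = \left(-3\right) 1 = -3$)
$k{\left(R,V \right)} = 8 R$ ($k{\left(R,V \right)} = 2 R 4 = 8 R$)
$k{\left(2,p{\left(-4,3 \right)} \right)} 8 + H = 8 \cdot 2 \cdot 8 - 3 = 16 \cdot 8 - 3 = 128 - 3 = 125$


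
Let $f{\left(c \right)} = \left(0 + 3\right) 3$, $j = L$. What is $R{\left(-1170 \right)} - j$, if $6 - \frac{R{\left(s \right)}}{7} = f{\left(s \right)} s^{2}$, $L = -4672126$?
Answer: $-81568532$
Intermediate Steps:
$j = -4672126$
$f{\left(c \right)} = 9$ ($f{\left(c \right)} = 3 \cdot 3 = 9$)
$R{\left(s \right)} = 42 - 63 s^{2}$ ($R{\left(s \right)} = 42 - 7 \cdot 9 s^{2} = 42 - 63 s^{2}$)
$R{\left(-1170 \right)} - j = \left(42 - 63 \left(-1170\right)^{2}\right) - -4672126 = \left(42 - 86240700\right) + 4672126 = -86240658 + 4672126 = -81568532$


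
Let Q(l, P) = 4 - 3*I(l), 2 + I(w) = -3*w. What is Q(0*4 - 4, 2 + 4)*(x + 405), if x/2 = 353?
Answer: -28886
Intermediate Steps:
x = 706 (x = 2*353 = 706)
I(w) = -2 - 3*w
Q(l, P) = 10 + 9*l (Q(l, P) = 4 - 3*(-2 - 3*l) = 4 + (6 + 9*l) = 10 + 9*l)
Q(0*4 - 4, 2 + 4)*(x + 405) = (10 + 9*(0*4 - 4))*(706 + 405) = (10 + 9*(0 - 4))*1111 = (10 + 9*(-4))*1111 = (10 - 36)*1111 = -26*1111 = -28886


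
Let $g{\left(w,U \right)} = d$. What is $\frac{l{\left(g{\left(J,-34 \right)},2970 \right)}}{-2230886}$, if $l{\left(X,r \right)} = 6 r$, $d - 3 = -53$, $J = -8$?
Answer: $- \frac{8910}{1115443} \approx -0.0079879$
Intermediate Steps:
$d = -50$ ($d = 3 - 53 = -50$)
$g{\left(w,U \right)} = -50$
$\frac{l{\left(g{\left(J,-34 \right)},2970 \right)}}{-2230886} = \frac{6 \cdot 2970}{-2230886} = 17820 \left(- \frac{1}{2230886}\right) = - \frac{8910}{1115443}$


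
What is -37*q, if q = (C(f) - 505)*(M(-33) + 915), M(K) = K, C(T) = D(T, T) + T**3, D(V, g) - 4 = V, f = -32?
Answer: 1086744834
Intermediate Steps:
D(V, g) = 4 + V
C(T) = 4 + T + T**3 (C(T) = (4 + T) + T**3 = 4 + T + T**3)
q = -29371482 (q = ((4 - 32 + (-32)**3) - 505)*(-33 + 915) = ((4 - 32 - 32768) - 505)*882 = (-32796 - 505)*882 = -33301*882 = -29371482)
-37*q = -37*(-29371482) = 1086744834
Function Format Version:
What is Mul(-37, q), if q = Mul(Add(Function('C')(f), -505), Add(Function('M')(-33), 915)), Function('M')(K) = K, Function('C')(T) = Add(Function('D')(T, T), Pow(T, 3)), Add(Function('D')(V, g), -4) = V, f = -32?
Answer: 1086744834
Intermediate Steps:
Function('D')(V, g) = Add(4, V)
Function('C')(T) = Add(4, T, Pow(T, 3)) (Function('C')(T) = Add(Add(4, T), Pow(T, 3)) = Add(4, T, Pow(T, 3)))
q = -29371482 (q = Mul(Add(Add(4, -32, Pow(-32, 3)), -505), Add(-33, 915)) = Mul(Add(Add(4, -32, -32768), -505), 882) = Mul(Add(-32796, -505), 882) = Mul(-33301, 882) = -29371482)
Mul(-37, q) = Mul(-37, -29371482) = 1086744834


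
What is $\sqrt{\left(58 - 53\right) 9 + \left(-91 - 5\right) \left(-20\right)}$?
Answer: $\sqrt{1965} \approx 44.328$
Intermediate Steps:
$\sqrt{\left(58 - 53\right) 9 + \left(-91 - 5\right) \left(-20\right)} = \sqrt{5 \cdot 9 - -1920} = \sqrt{45 + 1920} = \sqrt{1965}$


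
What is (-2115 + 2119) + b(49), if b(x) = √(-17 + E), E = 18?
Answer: 5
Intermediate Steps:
b(x) = 1 (b(x) = √(-17 + 18) = √1 = 1)
(-2115 + 2119) + b(49) = (-2115 + 2119) + 1 = 4 + 1 = 5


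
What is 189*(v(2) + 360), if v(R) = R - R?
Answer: 68040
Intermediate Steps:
v(R) = 0
189*(v(2) + 360) = 189*(0 + 360) = 189*360 = 68040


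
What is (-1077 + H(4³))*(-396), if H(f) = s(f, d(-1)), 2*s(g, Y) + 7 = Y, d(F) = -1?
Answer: 428076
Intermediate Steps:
s(g, Y) = -7/2 + Y/2
H(f) = -4 (H(f) = -7/2 + (½)*(-1) = -7/2 - ½ = -4)
(-1077 + H(4³))*(-396) = (-1077 - 4)*(-396) = -1081*(-396) = 428076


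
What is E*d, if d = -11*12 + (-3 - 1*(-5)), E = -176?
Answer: 22880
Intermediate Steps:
d = -130 (d = -132 + (-3 + 5) = -132 + 2 = -130)
E*d = -176*(-130) = 22880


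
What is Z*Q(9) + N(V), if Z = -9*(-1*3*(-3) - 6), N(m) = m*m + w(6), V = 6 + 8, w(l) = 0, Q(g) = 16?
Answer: -236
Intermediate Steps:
V = 14
N(m) = m**2 (N(m) = m*m + 0 = m**2 + 0 = m**2)
Z = -27 (Z = -9*(-3*(-3) - 6) = -9*(9 - 6) = -9*3 = -27)
Z*Q(9) + N(V) = -27*16 + 14**2 = -432 + 196 = -236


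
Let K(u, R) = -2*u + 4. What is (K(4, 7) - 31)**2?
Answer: 1225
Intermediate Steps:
K(u, R) = 4 - 2*u
(K(4, 7) - 31)**2 = ((4 - 2*4) - 31)**2 = ((4 - 8) - 31)**2 = (-4 - 31)**2 = (-35)**2 = 1225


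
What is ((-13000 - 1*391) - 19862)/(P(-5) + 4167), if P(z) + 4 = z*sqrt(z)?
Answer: -138432239/17330694 - 166265*I*sqrt(5)/17330694 ≈ -7.9877 - 0.021452*I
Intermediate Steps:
P(z) = -4 + z**(3/2) (P(z) = -4 + z*sqrt(z) = -4 + z**(3/2))
((-13000 - 1*391) - 19862)/(P(-5) + 4167) = ((-13000 - 1*391) - 19862)/((-4 + (-5)**(3/2)) + 4167) = ((-13000 - 391) - 19862)/((-4 - 5*I*sqrt(5)) + 4167) = (-13391 - 19862)/(4163 - 5*I*sqrt(5)) = -33253/(4163 - 5*I*sqrt(5))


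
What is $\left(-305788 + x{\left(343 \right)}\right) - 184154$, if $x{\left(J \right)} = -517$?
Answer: $-490459$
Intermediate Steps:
$\left(-305788 + x{\left(343 \right)}\right) - 184154 = \left(-305788 - 517\right) - 184154 = -306305 - 184154 = -490459$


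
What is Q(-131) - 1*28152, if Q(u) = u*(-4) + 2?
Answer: -27626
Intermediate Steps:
Q(u) = 2 - 4*u (Q(u) = -4*u + 2 = 2 - 4*u)
Q(-131) - 1*28152 = (2 - 4*(-131)) - 1*28152 = (2 + 524) - 28152 = 526 - 28152 = -27626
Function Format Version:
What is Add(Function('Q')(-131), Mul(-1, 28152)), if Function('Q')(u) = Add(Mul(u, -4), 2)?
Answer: -27626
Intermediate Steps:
Function('Q')(u) = Add(2, Mul(-4, u)) (Function('Q')(u) = Add(Mul(-4, u), 2) = Add(2, Mul(-4, u)))
Add(Function('Q')(-131), Mul(-1, 28152)) = Add(Add(2, Mul(-4, -131)), Mul(-1, 28152)) = Add(Add(2, 524), -28152) = Add(526, -28152) = -27626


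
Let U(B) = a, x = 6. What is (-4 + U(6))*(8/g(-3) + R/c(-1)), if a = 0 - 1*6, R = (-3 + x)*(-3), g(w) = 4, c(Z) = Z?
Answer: -110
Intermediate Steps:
R = -9 (R = (-3 + 6)*(-3) = 3*(-3) = -9)
a = -6 (a = 0 - 6 = -6)
U(B) = -6
(-4 + U(6))*(8/g(-3) + R/c(-1)) = (-4 - 6)*(8/4 - 9/(-1)) = -10*(8*(¼) - 9*(-1)) = -10*(2 + 9) = -10*11 = -110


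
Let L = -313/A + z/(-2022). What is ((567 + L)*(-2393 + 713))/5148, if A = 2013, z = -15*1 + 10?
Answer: -53835351290/291025449 ≈ -184.99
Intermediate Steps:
z = -5 (z = -15 + 10 = -5)
L = -207607/1356762 (L = -313/2013 - 5/(-2022) = -313*1/2013 - 5*(-1/2022) = -313/2013 + 5/2022 = -207607/1356762 ≈ -0.15302)
((567 + L)*(-2393 + 713))/5148 = ((567 - 207607/1356762)*(-2393 + 713))/5148 = ((769076447/1356762)*(-1680))*(1/5148) = -215341405160/226127*1/5148 = -53835351290/291025449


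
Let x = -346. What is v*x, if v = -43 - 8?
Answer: 17646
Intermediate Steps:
v = -51
v*x = -51*(-346) = 17646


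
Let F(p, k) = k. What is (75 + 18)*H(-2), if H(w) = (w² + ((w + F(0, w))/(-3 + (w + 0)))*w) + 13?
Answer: 7161/5 ≈ 1432.2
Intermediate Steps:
H(w) = 13 + w² + 2*w²/(-3 + w) (H(w) = (w² + ((w + w)/(-3 + (w + 0)))*w) + 13 = (w² + ((2*w)/(-3 + w))*w) + 13 = (w² + (2*w/(-3 + w))*w) + 13 = (w² + 2*w²/(-3 + w)) + 13 = 13 + w² + 2*w²/(-3 + w))
(75 + 18)*H(-2) = (75 + 18)*((-39 + (-2)³ - 1*(-2)² + 13*(-2))/(-3 - 2)) = 93*((-39 - 8 - 1*4 - 26)/(-5)) = 93*(-(-39 - 8 - 4 - 26)/5) = 93*(-⅕*(-77)) = 93*(77/5) = 7161/5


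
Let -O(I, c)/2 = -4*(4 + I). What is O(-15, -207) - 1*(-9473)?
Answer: 9385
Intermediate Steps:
O(I, c) = 32 + 8*I (O(I, c) = -(-8)*(4 + I) = -2*(-16 - 4*I) = 32 + 8*I)
O(-15, -207) - 1*(-9473) = (32 + 8*(-15)) - 1*(-9473) = (32 - 120) + 9473 = -88 + 9473 = 9385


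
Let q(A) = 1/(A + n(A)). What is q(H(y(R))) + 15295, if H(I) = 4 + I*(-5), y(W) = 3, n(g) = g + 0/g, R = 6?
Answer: 336489/22 ≈ 15295.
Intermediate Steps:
n(g) = g (n(g) = g + 0 = g)
H(I) = 4 - 5*I
q(A) = 1/(2*A) (q(A) = 1/(A + A) = 1/(2*A))
q(H(y(R))) + 15295 = 1/(2*(4 - 5*3)) + 15295 = 1/(2*(4 - 15)) + 15295 = (1/2)/(-11) + 15295 = (1/2)*(-1/11) + 15295 = -1/22 + 15295 = 336489/22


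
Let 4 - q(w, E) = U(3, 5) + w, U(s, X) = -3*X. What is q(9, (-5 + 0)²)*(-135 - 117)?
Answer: -2520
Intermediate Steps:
q(w, E) = 19 - w (q(w, E) = 4 - (-3*5 + w) = 4 - (-15 + w) = 4 + (15 - w) = 19 - w)
q(9, (-5 + 0)²)*(-135 - 117) = (19 - 1*9)*(-135 - 117) = (19 - 9)*(-252) = 10*(-252) = -2520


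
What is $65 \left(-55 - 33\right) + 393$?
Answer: $-5327$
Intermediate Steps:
$65 \left(-55 - 33\right) + 393 = 65 \left(-88\right) + 393 = -5720 + 393 = -5327$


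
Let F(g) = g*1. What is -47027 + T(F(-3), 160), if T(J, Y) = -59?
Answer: -47086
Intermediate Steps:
F(g) = g
-47027 + T(F(-3), 160) = -47027 - 59 = -47086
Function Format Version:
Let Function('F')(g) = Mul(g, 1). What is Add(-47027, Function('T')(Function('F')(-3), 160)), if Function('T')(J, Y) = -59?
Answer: -47086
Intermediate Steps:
Function('F')(g) = g
Add(-47027, Function('T')(Function('F')(-3), 160)) = Add(-47027, -59) = -47086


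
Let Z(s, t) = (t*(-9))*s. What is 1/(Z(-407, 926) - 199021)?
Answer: 1/3192917 ≈ 3.1319e-7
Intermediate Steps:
Z(s, t) = -9*s*t (Z(s, t) = (-9*t)*s = -9*s*t)
1/(Z(-407, 926) - 199021) = 1/(-9*(-407)*926 - 199021) = 1/(3391938 - 199021) = 1/3192917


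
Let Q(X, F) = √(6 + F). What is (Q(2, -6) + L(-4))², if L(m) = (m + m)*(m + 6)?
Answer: 256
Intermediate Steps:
L(m) = 2*m*(6 + m) (L(m) = (2*m)*(6 + m) = 2*m*(6 + m))
(Q(2, -6) + L(-4))² = (√(6 - 6) + 2*(-4)*(6 - 4))² = (√0 + 2*(-4)*2)² = (0 - 16)² = (-16)² = 256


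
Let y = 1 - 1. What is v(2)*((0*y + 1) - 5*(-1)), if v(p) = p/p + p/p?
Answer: 12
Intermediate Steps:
y = 0
v(p) = 2 (v(p) = 1 + 1 = 2)
v(2)*((0*y + 1) - 5*(-1)) = 2*((0*0 + 1) - 5*(-1)) = 2*((0 + 1) + 5) = 2*(1 + 5) = 2*6 = 12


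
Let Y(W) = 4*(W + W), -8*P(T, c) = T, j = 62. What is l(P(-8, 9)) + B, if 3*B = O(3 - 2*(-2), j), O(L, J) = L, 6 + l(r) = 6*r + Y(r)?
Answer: 31/3 ≈ 10.333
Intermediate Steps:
P(T, c) = -T/8
Y(W) = 8*W (Y(W) = 4*(2*W) = 8*W)
l(r) = -6 + 14*r (l(r) = -6 + (6*r + 8*r) = -6 + 14*r)
B = 7/3 (B = (3 - 2*(-2))/3 = (3 + 4)/3 = (1/3)*7 = 7/3 ≈ 2.3333)
l(P(-8, 9)) + B = (-6 + 14*(-1/8*(-8))) + 7/3 = (-6 + 14*1) + 7/3 = (-6 + 14) + 7/3 = 8 + 7/3 = 31/3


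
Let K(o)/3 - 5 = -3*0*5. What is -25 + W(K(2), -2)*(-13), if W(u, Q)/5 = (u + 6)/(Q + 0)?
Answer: 1315/2 ≈ 657.50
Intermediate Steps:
K(o) = 15 (K(o) = 15 + 3*(-3*0*5) = 15 + 3*(0*5) = 15 + 3*0 = 15 + 0 = 15)
W(u, Q) = 5*(6 + u)/Q (W(u, Q) = 5*((u + 6)/(Q + 0)) = 5*((6 + u)/Q) = 5*(6 + u)/Q)
-25 + W(K(2), -2)*(-13) = -25 + (5*(6 + 15)/(-2))*(-13) = -25 + (5*(-1/2)*21)*(-13) = -25 - 105/2*(-13) = -25 + 1365/2 = 1315/2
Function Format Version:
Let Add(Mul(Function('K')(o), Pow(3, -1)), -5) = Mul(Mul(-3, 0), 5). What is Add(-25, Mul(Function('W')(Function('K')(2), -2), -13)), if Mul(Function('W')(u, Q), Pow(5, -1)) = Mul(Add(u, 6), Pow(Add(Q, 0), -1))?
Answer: Rational(1315, 2) ≈ 657.50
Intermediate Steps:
Function('K')(o) = 15 (Function('K')(o) = Add(15, Mul(3, Mul(Mul(-3, 0), 5))) = Add(15, Mul(3, Mul(0, 5))) = Add(15, Mul(3, 0)) = Add(15, 0) = 15)
Function('W')(u, Q) = Mul(5, Pow(Q, -1), Add(6, u)) (Function('W')(u, Q) = Mul(5, Mul(Add(u, 6), Pow(Add(Q, 0), -1))) = Mul(5, Mul(Add(6, u), Pow(Q, -1))) = Mul(5, Mul(Pow(Q, -1), Add(6, u))) = Mul(5, Pow(Q, -1), Add(6, u)))
Add(-25, Mul(Function('W')(Function('K')(2), -2), -13)) = Add(-25, Mul(Mul(5, Pow(-2, -1), Add(6, 15)), -13)) = Add(-25, Mul(Mul(5, Rational(-1, 2), 21), -13)) = Add(-25, Mul(Rational(-105, 2), -13)) = Add(-25, Rational(1365, 2)) = Rational(1315, 2)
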